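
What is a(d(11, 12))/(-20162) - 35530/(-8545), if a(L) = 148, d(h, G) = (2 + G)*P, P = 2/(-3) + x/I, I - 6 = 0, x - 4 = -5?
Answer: 71509120/17228429 ≈ 4.1507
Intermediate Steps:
x = -1 (x = 4 - 5 = -1)
I = 6 (I = 6 + 0 = 6)
P = -⅚ (P = 2/(-3) - 1/6 = 2*(-⅓) - 1*⅙ = -⅔ - ⅙ = -⅚ ≈ -0.83333)
d(h, G) = -5/3 - 5*G/6 (d(h, G) = (2 + G)*(-⅚) = -5/3 - 5*G/6)
a(d(11, 12))/(-20162) - 35530/(-8545) = 148/(-20162) - 35530/(-8545) = 148*(-1/20162) - 35530*(-1/8545) = -74/10081 + 7106/1709 = 71509120/17228429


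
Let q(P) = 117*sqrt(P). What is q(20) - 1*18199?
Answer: -18199 + 234*sqrt(5) ≈ -17676.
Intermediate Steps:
q(20) - 1*18199 = 117*sqrt(20) - 1*18199 = 117*(2*sqrt(5)) - 18199 = 234*sqrt(5) - 18199 = -18199 + 234*sqrt(5)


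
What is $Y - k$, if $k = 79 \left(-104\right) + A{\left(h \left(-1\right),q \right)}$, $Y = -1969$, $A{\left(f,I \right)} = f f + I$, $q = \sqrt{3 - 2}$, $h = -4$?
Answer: $6230$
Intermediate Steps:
$q = 1$ ($q = \sqrt{1} = 1$)
$A{\left(f,I \right)} = I + f^{2}$ ($A{\left(f,I \right)} = f^{2} + I = I + f^{2}$)
$k = -8199$ ($k = 79 \left(-104\right) + \left(1 + \left(\left(-4\right) \left(-1\right)\right)^{2}\right) = -8216 + \left(1 + 4^{2}\right) = -8216 + \left(1 + 16\right) = -8216 + 17 = -8199$)
$Y - k = -1969 - -8199 = -1969 + 8199 = 6230$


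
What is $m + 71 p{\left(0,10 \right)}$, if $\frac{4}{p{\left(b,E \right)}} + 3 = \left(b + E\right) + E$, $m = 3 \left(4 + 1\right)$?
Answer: $\frac{539}{17} \approx 31.706$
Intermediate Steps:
$m = 15$ ($m = 3 \cdot 5 = 15$)
$p{\left(b,E \right)} = \frac{4}{-3 + b + 2 E}$ ($p{\left(b,E \right)} = \frac{4}{-3 + \left(\left(b + E\right) + E\right)} = \frac{4}{-3 + \left(\left(E + b\right) + E\right)} = \frac{4}{-3 + \left(b + 2 E\right)} = \frac{4}{-3 + b + 2 E}$)
$m + 71 p{\left(0,10 \right)} = 15 + 71 \frac{4}{-3 + 0 + 2 \cdot 10} = 15 + 71 \frac{4}{-3 + 0 + 20} = 15 + 71 \cdot \frac{4}{17} = 15 + \frac{284}{17} = \frac{539}{17}$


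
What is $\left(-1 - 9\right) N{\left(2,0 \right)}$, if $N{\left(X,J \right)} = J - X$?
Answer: $20$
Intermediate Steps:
$\left(-1 - 9\right) N{\left(2,0 \right)} = \left(-1 - 9\right) \left(0 - 2\right) = - 10 \left(0 - 2\right) = \left(-10\right) \left(-2\right) = 20$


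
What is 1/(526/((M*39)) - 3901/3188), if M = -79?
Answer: -9822228/13695869 ≈ -0.71717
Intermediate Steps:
1/(526/((M*39)) - 3901/3188) = 1/(526/((-79*39)) - 3901/3188) = 1/(526/(-3081) - 3901*1/3188) = 1/(526*(-1/3081) - 3901/3188) = 1/(-526/3081 - 3901/3188) = 1/(-13695869/9822228) = -9822228/13695869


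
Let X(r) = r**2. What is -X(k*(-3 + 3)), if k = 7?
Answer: 0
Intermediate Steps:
-X(k*(-3 + 3)) = -(7*(-3 + 3))**2 = -(7*0)**2 = -1*0**2 = -1*0 = 0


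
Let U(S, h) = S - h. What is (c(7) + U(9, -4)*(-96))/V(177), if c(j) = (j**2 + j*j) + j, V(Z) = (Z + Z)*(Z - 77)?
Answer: -381/11800 ≈ -0.032288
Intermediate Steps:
V(Z) = 2*Z*(-77 + Z) (V(Z) = (2*Z)*(-77 + Z) = 2*Z*(-77 + Z))
c(j) = j + 2*j**2 (c(j) = (j**2 + j**2) + j = 2*j**2 + j = j + 2*j**2)
(c(7) + U(9, -4)*(-96))/V(177) = (7*(1 + 2*7) + (9 - 1*(-4))*(-96))/((2*177*(-77 + 177))) = (7*(1 + 14) + (9 + 4)*(-96))/((2*177*100)) = (7*15 + 13*(-96))/35400 = (105 - 1248)*(1/35400) = -1143*1/35400 = -381/11800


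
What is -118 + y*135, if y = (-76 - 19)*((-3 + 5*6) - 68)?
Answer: 525707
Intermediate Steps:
y = 3895 (y = -95*((-3 + 30) - 68) = -95*(27 - 68) = -95*(-41) = 3895)
-118 + y*135 = -118 + 3895*135 = -118 + 525825 = 525707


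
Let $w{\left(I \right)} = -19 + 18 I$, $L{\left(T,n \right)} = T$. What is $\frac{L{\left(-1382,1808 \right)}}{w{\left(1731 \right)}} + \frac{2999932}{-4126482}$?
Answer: $- \frac{49558840336}{64247261499} \approx -0.77138$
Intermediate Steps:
$\frac{L{\left(-1382,1808 \right)}}{w{\left(1731 \right)}} + \frac{2999932}{-4126482} = - \frac{1382}{-19 + 18 \cdot 1731} + \frac{2999932}{-4126482} = - \frac{1382}{-19 + 31158} + 2999932 \left(- \frac{1}{4126482}\right) = - \frac{1382}{31139} - \frac{1499966}{2063241} = - \frac{49558840336}{64247261499}$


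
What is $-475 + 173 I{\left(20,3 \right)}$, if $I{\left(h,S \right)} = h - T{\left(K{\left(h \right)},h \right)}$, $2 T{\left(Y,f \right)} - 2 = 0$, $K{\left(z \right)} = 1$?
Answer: $2812$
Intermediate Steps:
$T{\left(Y,f \right)} = 1$ ($T{\left(Y,f \right)} = 1 + \frac{1}{2} \cdot 0 = 1 + 0 = 1$)
$I{\left(h,S \right)} = -1 + h$ ($I{\left(h,S \right)} = h - 1 = -1 + h$)
$-475 + 173 I{\left(20,3 \right)} = -475 + 173 \left(-1 + 20\right) = -475 + 173 \cdot 19 = -475 + 3287 = 2812$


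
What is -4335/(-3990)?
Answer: 289/266 ≈ 1.0865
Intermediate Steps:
-4335/(-3990) = -4335*(-1)/3990 = -1*(-289/266) = 289/266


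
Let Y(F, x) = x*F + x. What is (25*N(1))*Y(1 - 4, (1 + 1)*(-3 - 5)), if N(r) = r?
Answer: 800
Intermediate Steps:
Y(F, x) = x + F*x (Y(F, x) = F*x + x = x + F*x)
(25*N(1))*Y(1 - 4, (1 + 1)*(-3 - 5)) = (25*1)*(((1 + 1)*(-3 - 5))*(1 + (1 - 4))) = 25*((2*(-8))*(1 - 3)) = 25*(-16*(-2)) = 25*32 = 800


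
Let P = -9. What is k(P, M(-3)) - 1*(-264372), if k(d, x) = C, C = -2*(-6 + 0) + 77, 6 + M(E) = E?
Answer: 264461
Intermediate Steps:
M(E) = -6 + E
C = 89 (C = -2*(-6) + 77 = 12 + 77 = 89)
k(d, x) = 89
k(P, M(-3)) - 1*(-264372) = 89 - 1*(-264372) = 89 + 264372 = 264461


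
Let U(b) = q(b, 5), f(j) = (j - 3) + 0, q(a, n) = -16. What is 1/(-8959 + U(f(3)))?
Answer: -1/8975 ≈ -0.00011142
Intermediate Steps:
f(j) = -3 + j (f(j) = (-3 + j) + 0 = -3 + j)
U(b) = -16
1/(-8959 + U(f(3))) = 1/(-8959 - 16) = 1/(-8975) = -1/8975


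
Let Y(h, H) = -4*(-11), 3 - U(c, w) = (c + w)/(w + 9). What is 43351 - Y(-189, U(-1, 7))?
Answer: 43307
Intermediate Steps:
U(c, w) = 3 - (c + w)/(9 + w) (U(c, w) = 3 - (c + w)/(w + 9) = 3 - (c + w)/(9 + w))
Y(h, H) = 44
43351 - Y(-189, U(-1, 7)) = 43351 - 1*44 = 43351 - 44 = 43307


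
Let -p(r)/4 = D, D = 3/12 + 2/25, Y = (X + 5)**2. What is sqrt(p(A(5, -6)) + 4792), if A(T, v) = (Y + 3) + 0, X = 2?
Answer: sqrt(119767)/5 ≈ 69.215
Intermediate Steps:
Y = 49 (Y = (2 + 5)**2 = 7**2 = 49)
D = 33/100 (D = 3*(1/12) + 2*(1/25) = 1/4 + 2/25 = 33/100 ≈ 0.33000)
A(T, v) = 52 (A(T, v) = (49 + 3) + 0 = 52 + 0 = 52)
p(r) = -33/25 (p(r) = -4*33/100 = -33/25)
sqrt(p(A(5, -6)) + 4792) = sqrt(-33/25 + 4792) = sqrt(119767/25) = sqrt(119767)/5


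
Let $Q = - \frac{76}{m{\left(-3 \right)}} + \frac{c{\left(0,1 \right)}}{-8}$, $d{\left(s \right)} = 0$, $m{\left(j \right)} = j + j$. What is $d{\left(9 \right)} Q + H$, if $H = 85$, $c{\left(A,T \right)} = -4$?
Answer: $85$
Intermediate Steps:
$m{\left(j \right)} = 2 j$
$Q = \frac{79}{6}$ ($Q = - \frac{76}{2 \left(-3\right)} - \frac{4}{-8} = - \frac{76}{-6} - - \frac{1}{2} = \left(-76\right) \left(- \frac{1}{6}\right) + \frac{1}{2} = \frac{38}{3} + \frac{1}{2} = \frac{79}{6} \approx 13.167$)
$d{\left(9 \right)} Q + H = 0 \cdot \frac{79}{6} + 85 = 0 + 85 = 85$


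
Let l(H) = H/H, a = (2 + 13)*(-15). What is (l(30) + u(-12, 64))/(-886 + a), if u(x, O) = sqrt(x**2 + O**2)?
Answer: -1/1111 - 4*sqrt(265)/1111 ≈ -0.059510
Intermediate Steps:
a = -225 (a = 15*(-15) = -225)
u(x, O) = sqrt(O**2 + x**2)
l(H) = 1
(l(30) + u(-12, 64))/(-886 + a) = (1 + sqrt(64**2 + (-12)**2))/(-886 - 225) = (1 + sqrt(4096 + 144))/(-1111) = (1 + sqrt(4240))*(-1/1111) = (1 + 4*sqrt(265))*(-1/1111) = -1/1111 - 4*sqrt(265)/1111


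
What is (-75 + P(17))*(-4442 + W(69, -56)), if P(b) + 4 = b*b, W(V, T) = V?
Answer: -918330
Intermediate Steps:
P(b) = -4 + b**2 (P(b) = -4 + b*b = -4 + b**2)
(-75 + P(17))*(-4442 + W(69, -56)) = (-75 + (-4 + 17**2))*(-4442 + 69) = (-75 + (-4 + 289))*(-4373) = (-75 + 285)*(-4373) = 210*(-4373) = -918330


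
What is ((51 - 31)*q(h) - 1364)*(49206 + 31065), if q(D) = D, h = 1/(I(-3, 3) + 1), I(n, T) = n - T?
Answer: -109810728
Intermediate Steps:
h = -1/5 (h = 1/((-3 - 1*3) + 1) = 1/((-3 - 3) + 1) = 1/(-6 + 1) = 1/(-5) = -1/5 ≈ -0.20000)
((51 - 31)*q(h) - 1364)*(49206 + 31065) = ((51 - 31)*(-1/5) - 1364)*(49206 + 31065) = (20*(-1/5) - 1364)*80271 = (-4 - 1364)*80271 = -1368*80271 = -109810728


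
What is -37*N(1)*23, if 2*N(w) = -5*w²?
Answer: 4255/2 ≈ 2127.5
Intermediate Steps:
N(w) = -5*w²/2 (N(w) = (-5*w²)/2 = -5*w²/2)
-37*N(1)*23 = -(-185)*1²/2*23 = -(-185)/2*23 = -37*(-5/2)*23 = (185/2)*23 = 4255/2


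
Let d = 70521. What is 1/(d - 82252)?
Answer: -1/11731 ≈ -8.5244e-5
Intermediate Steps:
1/(d - 82252) = 1/(70521 - 82252) = 1/(-11731) = -1/11731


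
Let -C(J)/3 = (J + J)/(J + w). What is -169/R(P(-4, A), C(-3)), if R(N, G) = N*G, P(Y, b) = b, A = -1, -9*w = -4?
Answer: -3887/162 ≈ -23.994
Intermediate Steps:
w = 4/9 (w = -⅑*(-4) = 4/9 ≈ 0.44444)
C(J) = -6*J/(4/9 + J) (C(J) = -3*(J + J)/(J + 4/9) = -3*2*J/(4/9 + J) = -6*J/(4/9 + J))
R(N, G) = G*N
-169/R(P(-4, A), C(-3)) = -169/(-54*(-3)/(4 + 9*(-3))*(-1)) = -169/(-54*(-3)/(4 - 27)*(-1)) = -169/(-54*(-3)/(-23)*(-1)) = -169/(-54*(-3)*(-1/23)*(-1)) = -169/((-162/23*(-1))) = -169/162/23 = -169*23/162 = -3887/162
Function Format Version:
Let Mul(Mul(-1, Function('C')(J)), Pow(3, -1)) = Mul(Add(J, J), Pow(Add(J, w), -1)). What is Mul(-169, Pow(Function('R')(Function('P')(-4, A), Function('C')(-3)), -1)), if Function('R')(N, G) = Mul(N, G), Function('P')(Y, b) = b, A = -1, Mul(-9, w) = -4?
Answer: Rational(-3887, 162) ≈ -23.994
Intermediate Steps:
w = Rational(4, 9) (w = Mul(Rational(-1, 9), -4) = Rational(4, 9) ≈ 0.44444)
Function('C')(J) = Mul(-6, J, Pow(Add(Rational(4, 9), J), -1)) (Function('C')(J) = Mul(-3, Mul(Add(J, J), Pow(Add(J, Rational(4, 9)), -1))) = Mul(-3, Mul(Mul(2, J), Pow(Add(Rational(4, 9), J), -1))) = Mul(-3, Mul(2, J, Pow(Add(Rational(4, 9), J), -1))) = Mul(-6, J, Pow(Add(Rational(4, 9), J), -1)))
Function('R')(N, G) = Mul(G, N)
Mul(-169, Pow(Function('R')(Function('P')(-4, A), Function('C')(-3)), -1)) = Mul(-169, Pow(Mul(Mul(-54, -3, Pow(Add(4, Mul(9, -3)), -1)), -1), -1)) = Mul(-169, Pow(Mul(Mul(-54, -3, Pow(Add(4, -27), -1)), -1), -1)) = Mul(-169, Pow(Mul(Mul(-54, -3, Pow(-23, -1)), -1), -1)) = Mul(-169, Pow(Mul(Mul(-54, -3, Rational(-1, 23)), -1), -1)) = Mul(-169, Pow(Mul(Rational(-162, 23), -1), -1)) = Mul(-169, Pow(Rational(162, 23), -1)) = Mul(-169, Rational(23, 162)) = Rational(-3887, 162)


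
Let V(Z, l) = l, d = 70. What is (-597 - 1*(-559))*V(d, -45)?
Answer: 1710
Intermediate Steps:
(-597 - 1*(-559))*V(d, -45) = (-597 - 1*(-559))*(-45) = (-597 + 559)*(-45) = -38*(-45) = 1710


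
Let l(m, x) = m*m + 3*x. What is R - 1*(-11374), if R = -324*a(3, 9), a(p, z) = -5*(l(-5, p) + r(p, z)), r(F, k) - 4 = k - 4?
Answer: 81034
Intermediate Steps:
r(F, k) = k (r(F, k) = 4 + (k - 4) = 4 + (-4 + k) = k)
l(m, x) = m**2 + 3*x
a(p, z) = -125 - 15*p - 5*z (a(p, z) = -5*(((-5)**2 + 3*p) + z) = -5*((25 + 3*p) + z) = -5*(25 + z + 3*p) = -125 - 15*p - 5*z)
R = 69660 (R = -324*(-125 - 15*3 - 5*9) = -324*(-125 - 45 - 45) = -324*(-215) = 69660)
R - 1*(-11374) = 69660 - 1*(-11374) = 69660 + 11374 = 81034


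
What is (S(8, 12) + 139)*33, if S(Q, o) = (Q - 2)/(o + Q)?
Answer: 45969/10 ≈ 4596.9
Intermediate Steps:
S(Q, o) = (-2 + Q)/(Q + o)
(S(8, 12) + 139)*33 = ((-2 + 8)/(8 + 12) + 139)*33 = (6/20 + 139)*33 = ((1/20)*6 + 139)*33 = (3/10 + 139)*33 = (1393/10)*33 = 45969/10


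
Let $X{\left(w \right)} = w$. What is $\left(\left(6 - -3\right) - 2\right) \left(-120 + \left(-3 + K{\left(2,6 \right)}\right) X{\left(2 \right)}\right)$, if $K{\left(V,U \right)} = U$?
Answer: $-798$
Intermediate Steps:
$\left(\left(6 - -3\right) - 2\right) \left(-120 + \left(-3 + K{\left(2,6 \right)}\right) X{\left(2 \right)}\right) = \left(\left(6 - -3\right) - 2\right) \left(-120 + \left(-3 + 6\right) 2\right) = \left(\left(6 + 3\right) - 2\right) \left(-120 + 3 \cdot 2\right) = \left(9 - 2\right) \left(-120 + 6\right) = 7 \left(-114\right) = -798$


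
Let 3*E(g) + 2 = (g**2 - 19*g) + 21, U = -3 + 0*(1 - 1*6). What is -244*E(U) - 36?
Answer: -20848/3 ≈ -6949.3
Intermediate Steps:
U = -3 (U = -3 + 0*(1 - 6) = -3 + 0*(-5) = -3 + 0 = -3)
E(g) = 19/3 - 19*g/3 + g**2/3 (E(g) = -2/3 + ((g**2 - 19*g) + 21)/3 = -2/3 + (21 + g**2 - 19*g)/3 = -2/3 + (7 - 19*g/3 + g**2/3) = 19/3 - 19*g/3 + g**2/3)
-244*E(U) - 36 = -244*(19/3 - 19/3*(-3) + (1/3)*(-3)**2) - 36 = -244*(19/3 + 19 + (1/3)*9) - 36 = -244*(19/3 + 19 + 3) - 36 = -244*85/3 - 36 = -20740/3 - 36 = -20848/3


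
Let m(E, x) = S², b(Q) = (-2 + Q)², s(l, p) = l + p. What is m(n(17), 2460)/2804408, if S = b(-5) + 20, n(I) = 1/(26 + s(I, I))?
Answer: 4761/2804408 ≈ 0.0016977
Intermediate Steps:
n(I) = 1/(26 + 2*I) (n(I) = 1/(26 + (I + I)) = 1/(26 + 2*I))
S = 69 (S = (-2 - 5)² + 20 = (-7)² + 20 = 49 + 20 = 69)
m(E, x) = 4761 (m(E, x) = 69² = 4761)
m(n(17), 2460)/2804408 = 4761/2804408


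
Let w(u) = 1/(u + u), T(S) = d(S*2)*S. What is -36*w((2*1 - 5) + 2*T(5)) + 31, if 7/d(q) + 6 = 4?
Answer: 598/19 ≈ 31.474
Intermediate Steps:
d(q) = -7/2 (d(q) = 7/(-6 + 4) = 7/(-2) = 7*(-½) = -7/2)
T(S) = -7*S/2
w(u) = 1/(2*u)
-36*w((2*1 - 5) + 2*T(5)) + 31 = -18/((2*1 - 5) + 2*(-7/2*5)) + 31 = -18/((2 - 5) + 2*(-35/2)) + 31 = -18/(-3 - 35) + 31 = -18/(-38) + 31 = -18*(-1)/38 + 31 = -36*(-1/76) + 31 = 9/19 + 31 = 598/19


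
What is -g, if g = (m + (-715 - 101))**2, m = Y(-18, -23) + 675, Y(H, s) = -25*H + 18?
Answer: -106929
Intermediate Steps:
Y(H, s) = 18 - 25*H
m = 1143 (m = (18 - 25*(-18)) + 675 = (18 + 450) + 675 = 468 + 675 = 1143)
g = 106929 (g = (1143 + (-715 - 101))**2 = (1143 - 816)**2 = 327**2 = 106929)
-g = -1*106929 = -106929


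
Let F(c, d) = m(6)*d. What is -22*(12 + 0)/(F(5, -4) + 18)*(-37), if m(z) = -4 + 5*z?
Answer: -4884/43 ≈ -113.58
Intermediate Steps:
F(c, d) = 26*d (F(c, d) = (-4 + 5*6)*d = (-4 + 30)*d = 26*d)
-22*(12 + 0)/(F(5, -4) + 18)*(-37) = -22*(12 + 0)/(26*(-4) + 18)*(-37) = -264/(-104 + 18)*(-37) = -264/(-86)*(-37) = -264*(-1)/86*(-37) = -22*(-6/43)*(-37) = (132/43)*(-37) = -4884/43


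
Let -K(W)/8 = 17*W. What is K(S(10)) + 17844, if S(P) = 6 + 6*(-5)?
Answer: 21108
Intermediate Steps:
S(P) = -24 (S(P) = 6 - 30 = -24)
K(W) = -136*W
K(S(10)) + 17844 = -136*(-24) + 17844 = 3264 + 17844 = 21108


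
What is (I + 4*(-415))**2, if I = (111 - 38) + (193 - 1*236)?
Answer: 2656900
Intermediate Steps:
I = 30 (I = 73 + (193 - 236) = 73 - 43 = 30)
(I + 4*(-415))**2 = (30 + 4*(-415))**2 = (30 - 1660)**2 = (-1630)**2 = 2656900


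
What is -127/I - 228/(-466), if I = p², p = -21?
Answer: 20683/102753 ≈ 0.20129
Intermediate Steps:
I = 441 (I = (-21)² = 441)
-127/I - 228/(-466) = -127/441 - 228/(-466) = -127*1/441 - 228*(-1/466) = -127/441 + 114/233 = 20683/102753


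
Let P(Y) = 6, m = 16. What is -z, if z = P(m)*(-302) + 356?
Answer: 1456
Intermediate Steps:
z = -1456 (z = 6*(-302) + 356 = -1812 + 356 = -1456)
-z = -1*(-1456) = 1456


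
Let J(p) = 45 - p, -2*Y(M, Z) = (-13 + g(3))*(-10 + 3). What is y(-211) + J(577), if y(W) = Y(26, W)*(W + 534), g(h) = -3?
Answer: -18620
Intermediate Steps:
Y(M, Z) = -56 (Y(M, Z) = -(-13 - 3)*(-10 + 3)/2 = -(-8)*(-7) = -½*112 = -56)
y(W) = -29904 - 56*W (y(W) = -56*(W + 534) = -56*(534 + W) = -29904 - 56*W)
y(-211) + J(577) = (-29904 - 56*(-211)) + (45 - 1*577) = (-29904 + 11816) + (45 - 577) = -18088 - 532 = -18620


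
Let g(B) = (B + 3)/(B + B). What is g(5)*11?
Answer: 44/5 ≈ 8.8000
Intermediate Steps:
g(B) = (3 + B)/(2*B) (g(B) = (3 + B)/((2*B)) = (3 + B)*(1/(2*B)) = (3 + B)/(2*B))
g(5)*11 = ((½)*(3 + 5)/5)*11 = ((½)*(⅕)*8)*11 = (⅘)*11 = 44/5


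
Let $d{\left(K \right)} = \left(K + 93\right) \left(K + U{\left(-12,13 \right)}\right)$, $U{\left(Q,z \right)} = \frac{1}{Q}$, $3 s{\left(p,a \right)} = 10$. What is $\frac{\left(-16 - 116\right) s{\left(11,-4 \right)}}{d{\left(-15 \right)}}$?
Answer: $\frac{880}{2353} \approx 0.37399$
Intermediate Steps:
$s{\left(p,a \right)} = \frac{10}{3}$ ($s{\left(p,a \right)} = \frac{1}{3} \cdot 10 = \frac{10}{3}$)
$d{\left(K \right)} = \left(93 + K\right) \left(- \frac{1}{12} + K\right)$ ($d{\left(K \right)} = \left(K + 93\right) \left(K + \frac{1}{-12}\right) = \left(93 + K\right) \left(K - \frac{1}{12}\right) = \left(93 + K\right) \left(- \frac{1}{12} + K\right)$)
$\frac{\left(-16 - 116\right) s{\left(11,-4 \right)}}{d{\left(-15 \right)}} = \frac{\left(-16 - 116\right) \frac{10}{3}}{- \frac{31}{4} + \left(-15\right)^{2} + \frac{1115}{12} \left(-15\right)} = \frac{\left(-132\right) \frac{10}{3}}{- \frac{31}{4} + 225 - \frac{5575}{4}} = - \frac{440}{- \frac{2353}{2}} = \left(-440\right) \left(- \frac{2}{2353}\right) = \frac{880}{2353}$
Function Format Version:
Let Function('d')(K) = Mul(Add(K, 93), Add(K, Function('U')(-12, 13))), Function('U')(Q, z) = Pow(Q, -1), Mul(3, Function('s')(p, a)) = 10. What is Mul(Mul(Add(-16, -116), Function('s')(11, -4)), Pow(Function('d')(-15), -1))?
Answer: Rational(880, 2353) ≈ 0.37399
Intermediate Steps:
Function('s')(p, a) = Rational(10, 3) (Function('s')(p, a) = Mul(Rational(1, 3), 10) = Rational(10, 3))
Function('d')(K) = Mul(Add(93, K), Add(Rational(-1, 12), K)) (Function('d')(K) = Mul(Add(K, 93), Add(K, Pow(-12, -1))) = Mul(Add(93, K), Add(K, Rational(-1, 12))) = Mul(Add(93, K), Add(Rational(-1, 12), K)))
Mul(Mul(Add(-16, -116), Function('s')(11, -4)), Pow(Function('d')(-15), -1)) = Mul(Mul(Add(-16, -116), Rational(10, 3)), Pow(Add(Rational(-31, 4), Pow(-15, 2), Mul(Rational(1115, 12), -15)), -1)) = Mul(Mul(-132, Rational(10, 3)), Pow(Add(Rational(-31, 4), 225, Rational(-5575, 4)), -1)) = Mul(-440, Pow(Rational(-2353, 2), -1)) = Mul(-440, Rational(-2, 2353)) = Rational(880, 2353)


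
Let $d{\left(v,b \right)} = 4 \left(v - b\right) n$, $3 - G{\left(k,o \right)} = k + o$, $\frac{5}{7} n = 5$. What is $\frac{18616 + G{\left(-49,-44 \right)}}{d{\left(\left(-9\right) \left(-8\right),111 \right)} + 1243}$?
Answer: $\frac{18712}{151} \approx 123.92$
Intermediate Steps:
$n = 7$ ($n = \frac{7}{5} \cdot 5 = 7$)
$G{\left(k,o \right)} = 3 - k - o$ ($G{\left(k,o \right)} = 3 - \left(k + o\right) = 3 - k - o$)
$d{\left(v,b \right)} = - 28 b + 28 v$ ($d{\left(v,b \right)} = 4 \left(v - b\right) 7 = \left(- 4 b + 4 v\right) 7 = - 28 b + 28 v$)
$\frac{18616 + G{\left(-49,-44 \right)}}{d{\left(\left(-9\right) \left(-8\right),111 \right)} + 1243} = \frac{18616 - -96}{\left(\left(-28\right) 111 + 28 \left(\left(-9\right) \left(-8\right)\right)\right) + 1243} = \frac{18616 + \left(3 + 49 + 44\right)}{\left(-3108 + 28 \cdot 72\right) + 1243} = \frac{18616 + 96}{\left(-3108 + 2016\right) + 1243} = \frac{18712}{-1092 + 1243} = \frac{18712}{151}$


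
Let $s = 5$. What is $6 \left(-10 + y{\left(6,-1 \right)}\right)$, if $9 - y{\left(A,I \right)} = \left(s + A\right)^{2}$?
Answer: $-732$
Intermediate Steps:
$y{\left(A,I \right)} = 9 - \left(5 + A\right)^{2}$
$6 \left(-10 + y{\left(6,-1 \right)}\right) = 6 \left(-10 + \left(9 - \left(5 + 6\right)^{2}\right)\right) = 6 \left(-10 + \left(9 - 11^{2}\right)\right) = 6 \left(-10 + \left(9 - 121\right)\right) = 6 \left(-10 - 112\right) = 6 \left(-122\right) = -732$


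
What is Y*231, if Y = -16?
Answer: -3696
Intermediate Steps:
Y*231 = -16*231 = -3696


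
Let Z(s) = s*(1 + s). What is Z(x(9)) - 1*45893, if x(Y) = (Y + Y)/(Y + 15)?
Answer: -734267/16 ≈ -45892.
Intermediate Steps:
x(Y) = 2*Y/(15 + Y) (x(Y) = (2*Y)/(15 + Y) = 2*Y/(15 + Y))
Z(x(9)) - 1*45893 = (2*9/(15 + 9))*(1 + 2*9/(15 + 9)) - 1*45893 = (2*9/24)*(1 + 2*9/24) - 45893 = (2*9*(1/24))*(1 + 2*9*(1/24)) - 45893 = 3*(1 + ¾)/4 - 45893 = (¾)*(7/4) - 45893 = 21/16 - 45893 = -734267/16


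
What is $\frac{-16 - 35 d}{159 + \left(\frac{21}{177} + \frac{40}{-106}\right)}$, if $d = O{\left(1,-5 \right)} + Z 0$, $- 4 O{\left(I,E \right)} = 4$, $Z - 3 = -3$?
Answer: $\frac{59413}{496384} \approx 0.11969$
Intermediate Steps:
$Z = 0$ ($Z = 3 - 3 = 0$)
$O{\left(I,E \right)} = -1$ ($O{\left(I,E \right)} = \left(- \frac{1}{4}\right) 4 = -1$)
$d = -1$ ($d = -1 + 0 \cdot 0 = -1 + 0 = -1$)
$\frac{-16 - 35 d}{159 + \left(\frac{21}{177} + \frac{40}{-106}\right)} = \frac{-16 - -35}{159 + \left(\frac{21}{177} + \frac{40}{-106}\right)} = \frac{-16 + 35}{159 + \left(21 \cdot \frac{1}{177} + 40 \left(- \frac{1}{106}\right)\right)} = \frac{19}{159 + \left(\frac{7}{59} - \frac{20}{53}\right)} = \frac{19}{159 - \frac{809}{3127}} = \frac{19}{\frac{496384}{3127}} = 19 \cdot \frac{3127}{496384} = \frac{59413}{496384}$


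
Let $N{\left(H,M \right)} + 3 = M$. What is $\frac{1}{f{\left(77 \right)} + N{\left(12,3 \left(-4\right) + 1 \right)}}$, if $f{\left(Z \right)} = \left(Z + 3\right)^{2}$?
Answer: $\frac{1}{6386} \approx 0.00015659$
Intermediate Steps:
$N{\left(H,M \right)} = -3 + M$
$f{\left(Z \right)} = \left(3 + Z\right)^{2}$
$\frac{1}{f{\left(77 \right)} + N{\left(12,3 \left(-4\right) + 1 \right)}} = \frac{1}{\left(3 + 77\right)^{2} + \left(-3 + \left(3 \left(-4\right) + 1\right)\right)} = \frac{1}{80^{2} + \left(-3 + \left(-12 + 1\right)\right)} = \frac{1}{6400 - 14} = \frac{1}{6386}$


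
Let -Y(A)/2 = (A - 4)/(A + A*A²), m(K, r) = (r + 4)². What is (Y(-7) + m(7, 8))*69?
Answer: 1738041/175 ≈ 9931.7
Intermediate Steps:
m(K, r) = (4 + r)²
Y(A) = -2*(-4 + A)/(A + A³) (Y(A) = -2*(A - 4)/(A + A*A²) = -2*(-4 + A)/(A + A³))
(Y(-7) + m(7, 8))*69 = ((8 - 2*(-7))/(-7 + (-7)³) + (4 + 8)²)*69 = ((8 + 14)/(-7 - 343) + 12²)*69 = (22/(-350) + 144)*69 = (-1/350*22 + 144)*69 = (-11/175 + 144)*69 = (25189/175)*69 = 1738041/175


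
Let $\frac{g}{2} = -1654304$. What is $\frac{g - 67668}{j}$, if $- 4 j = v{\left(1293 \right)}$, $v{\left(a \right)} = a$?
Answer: $\frac{13505104}{1293} \approx 10445.0$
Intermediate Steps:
$g = -3308608$ ($g = 2 \left(-1654304\right) = -3308608$)
$j = - \frac{1293}{4}$ ($j = \left(- \frac{1}{4}\right) 1293 = - \frac{1293}{4} \approx -323.25$)
$\frac{g - 67668}{j} = \frac{-3308608 - 67668}{- \frac{1293}{4}} = \left(-3308608 - 67668\right) \left(- \frac{4}{1293}\right) = \left(-3376276\right) \left(- \frac{4}{1293}\right) = \frac{13505104}{1293}$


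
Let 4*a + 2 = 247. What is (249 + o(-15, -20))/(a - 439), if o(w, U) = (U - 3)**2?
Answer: -3112/1511 ≈ -2.0596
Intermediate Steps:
a = 245/4 (a = -1/2 + (1/4)*247 = -1/2 + 247/4 = 245/4 ≈ 61.250)
o(w, U) = (-3 + U)**2
(249 + o(-15, -20))/(a - 439) = (249 + (-3 - 20)**2)/(245/4 - 439) = (249 + (-23)**2)/(-1511/4) = (249 + 529)*(-4/1511) = 778*(-4/1511) = -3112/1511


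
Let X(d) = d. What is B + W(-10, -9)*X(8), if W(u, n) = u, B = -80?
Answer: -160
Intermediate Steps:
B + W(-10, -9)*X(8) = -80 - 10*8 = -80 - 80 = -160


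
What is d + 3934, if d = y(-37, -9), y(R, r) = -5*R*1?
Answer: 4119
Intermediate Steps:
y(R, r) = -5*R
d = 185 (d = -5*(-37) = 185)
d + 3934 = 185 + 3934 = 4119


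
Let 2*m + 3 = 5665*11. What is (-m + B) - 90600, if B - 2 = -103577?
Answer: -225331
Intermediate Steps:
B = -103575 (B = 2 - 103577 = -103575)
m = 31156 (m = -3/2 + (5665*11)/2 = -3/2 + (½)*62315 = -3/2 + 62315/2 = 31156)
(-m + B) - 90600 = (-1*31156 - 103575) - 90600 = (-31156 - 103575) - 90600 = -134731 - 90600 = -225331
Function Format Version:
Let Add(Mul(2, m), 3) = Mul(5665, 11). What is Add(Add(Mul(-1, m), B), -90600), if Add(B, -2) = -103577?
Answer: -225331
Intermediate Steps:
B = -103575 (B = Add(2, -103577) = -103575)
m = 31156 (m = Add(Rational(-3, 2), Mul(Rational(1, 2), Mul(5665, 11))) = Add(Rational(-3, 2), Mul(Rational(1, 2), 62315)) = Add(Rational(-3, 2), Rational(62315, 2)) = 31156)
Add(Add(Mul(-1, m), B), -90600) = Add(Add(Mul(-1, 31156), -103575), -90600) = Add(Add(-31156, -103575), -90600) = Add(-134731, -90600) = -225331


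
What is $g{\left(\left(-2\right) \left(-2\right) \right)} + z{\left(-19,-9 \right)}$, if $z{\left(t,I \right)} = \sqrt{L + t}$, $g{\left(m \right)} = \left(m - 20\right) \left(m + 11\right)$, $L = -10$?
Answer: $-240 + i \sqrt{29} \approx -240.0 + 5.3852 i$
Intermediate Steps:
$g{\left(m \right)} = \left(-20 + m\right) \left(11 + m\right)$
$z{\left(t,I \right)} = \sqrt{-10 + t}$
$g{\left(\left(-2\right) \left(-2\right) \right)} + z{\left(-19,-9 \right)} = \left(-220 + \left(\left(-2\right) \left(-2\right)\right)^{2} - 9 \left(\left(-2\right) \left(-2\right)\right)\right) + \sqrt{-10 - 19} = \left(-220 + 4^{2} - 36\right) + \sqrt{-29} = \left(-220 + 16 - 36\right) + i \sqrt{29} = -240 + i \sqrt{29}$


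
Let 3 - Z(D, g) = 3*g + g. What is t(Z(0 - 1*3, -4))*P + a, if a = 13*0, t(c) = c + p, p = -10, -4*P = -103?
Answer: 927/4 ≈ 231.75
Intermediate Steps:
P = 103/4 (P = -¼*(-103) = 103/4 ≈ 25.750)
Z(D, g) = 3 - 4*g (Z(D, g) = 3 - (3*g + g) = 3 - 4*g)
t(c) = -10 + c (t(c) = c - 10 = -10 + c)
a = 0
t(Z(0 - 1*3, -4))*P + a = (-10 + (3 - 4*(-4)))*(103/4) + 0 = (-10 + (3 + 16))*(103/4) + 0 = (-10 + 19)*(103/4) + 0 = 9*(103/4) + 0 = 927/4 + 0 = 927/4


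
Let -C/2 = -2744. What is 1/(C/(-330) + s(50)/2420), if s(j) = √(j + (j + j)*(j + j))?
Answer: -438271680/7288545623 - 54450*√402/7288545623 ≈ -0.060281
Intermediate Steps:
C = 5488 (C = -2*(-2744) = 5488)
s(j) = √(j + 4*j²) (s(j) = √(j + (2*j)*(2*j)) = √(j + 4*j²))
1/(C/(-330) + s(50)/2420) = 1/(5488/(-330) + √(50*(1 + 4*50))/2420) = 1/(5488*(-1/330) + √(50*(1 + 200))*(1/2420)) = 1/(-2744/165 + √(50*201)*(1/2420)) = 1/(-2744/165 + √10050*(1/2420)) = 1/(-2744/165 + (5*√402)*(1/2420)) = 1/(-2744/165 + √402/484)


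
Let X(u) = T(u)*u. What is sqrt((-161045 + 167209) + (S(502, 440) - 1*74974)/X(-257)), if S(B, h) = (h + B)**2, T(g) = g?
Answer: 7*sqrt(8325274)/257 ≈ 78.589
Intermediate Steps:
S(B, h) = (B + h)**2
X(u) = u**2 (X(u) = u*u = u**2)
sqrt((-161045 + 167209) + (S(502, 440) - 1*74974)/X(-257)) = sqrt((-161045 + 167209) + ((502 + 440)**2 - 1*74974)/((-257)**2)) = sqrt(6164 + (942**2 - 74974)/66049) = sqrt(6164 + (887364 - 74974)*(1/66049)) = sqrt(6164 + 812390*(1/66049)) = sqrt(6164 + 812390/66049) = sqrt(407938426/66049) = 7*sqrt(8325274)/257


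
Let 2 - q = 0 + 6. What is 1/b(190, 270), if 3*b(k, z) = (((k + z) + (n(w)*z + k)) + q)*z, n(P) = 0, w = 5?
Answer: 1/58140 ≈ 1.7200e-5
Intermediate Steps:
q = -4 (q = 2 - (0 + 6) = 2 - 1*6 = 2 - 6 = -4)
b(k, z) = z*(-4 + z + 2*k)/3 (b(k, z) = ((((k + z) + (0*z + k)) - 4)*z)/3 = ((((k + z) + (0 + k)) - 4)*z)/3 = ((((k + z) + k) - 4)*z)/3 = (((z + 2*k) - 4)*z)/3 = ((-4 + z + 2*k)*z)/3 = (z*(-4 + z + 2*k))/3 = z*(-4 + z + 2*k)/3)
1/b(190, 270) = 1/((⅓)*270*(-4 + 270 + 2*190)) = 1/((⅓)*270*(-4 + 270 + 380)) = 1/((⅓)*270*646) = 1/58140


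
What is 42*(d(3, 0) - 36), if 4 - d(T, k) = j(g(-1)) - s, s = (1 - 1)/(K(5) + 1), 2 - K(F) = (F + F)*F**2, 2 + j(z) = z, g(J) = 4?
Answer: -1428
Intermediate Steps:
j(z) = -2 + z
K(F) = 2 - 2*F**3 (K(F) = 2 - (F + F)*F**2 = 2 - 2*F*F**2 = 2 - 2*F**3)
s = 0 (s = (1 - 1)/((2 - 2*5**3) + 1) = 0/((2 - 2*125) + 1) = 0/((2 - 250) + 1) = 0/(-248 + 1) = 0/(-247) = 0*(-1/247) = 0)
d(T, k) = 2 (d(T, k) = 4 - ((-2 + 4) - 1*0) = 4 - (2 + 0) = 4 - 1*2 = 4 - 2 = 2)
42*(d(3, 0) - 36) = 42*(2 - 36) = 42*(-34) = -1428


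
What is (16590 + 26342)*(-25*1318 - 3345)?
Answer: -1558216940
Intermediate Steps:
(16590 + 26342)*(-25*1318 - 3345) = 42932*(-32950 - 3345) = 42932*(-36295) = -1558216940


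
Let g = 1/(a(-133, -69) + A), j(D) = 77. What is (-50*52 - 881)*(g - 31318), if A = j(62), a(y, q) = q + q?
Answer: 6650098919/61 ≈ 1.0902e+8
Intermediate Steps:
a(y, q) = 2*q
A = 77
g = -1/61 (g = 1/(2*(-69) + 77) = 1/(-138 + 77) = 1/(-61) = -1/61 ≈ -0.016393)
(-50*52 - 881)*(g - 31318) = (-50*52 - 881)*(-1/61 - 31318) = (-2600 - 881)*(-1910399/61) = -3481*(-1910399/61) = 6650098919/61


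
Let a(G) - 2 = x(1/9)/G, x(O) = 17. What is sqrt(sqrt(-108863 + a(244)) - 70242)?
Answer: sqrt(-1045481928 + 854*I*sqrt(33067063))/122 ≈ 0.62245 + 265.03*I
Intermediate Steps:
a(G) = 2 + 17/G
sqrt(sqrt(-108863 + a(244)) - 70242) = sqrt(sqrt(-108863 + (2 + 17/244)) - 70242) = sqrt(sqrt(-108863 + 505/244) - 70242) = sqrt(sqrt(-26562067/244) - 70242) = sqrt(7*I*sqrt(33067063)/122 - 70242) = sqrt(-70242 + 7*I*sqrt(33067063)/122)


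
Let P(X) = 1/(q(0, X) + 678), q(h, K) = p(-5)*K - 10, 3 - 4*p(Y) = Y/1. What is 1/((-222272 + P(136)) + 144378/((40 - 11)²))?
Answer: -790540/175579190719 ≈ -4.5025e-6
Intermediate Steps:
p(Y) = ¾ - Y/4 (p(Y) = ¾ - Y/(4*1) = ¾ - Y/4)
q(h, K) = -10 + 2*K (q(h, K) = (¾ - ¼*(-5))*K - 10 = (¾ + 5/4)*K - 10 = 2*K - 10 = -10 + 2*K)
P(X) = 1/(668 + 2*X) (P(X) = 1/((-10 + 2*X) + 678) = 1/(668 + 2*X))
1/((-222272 + P(136)) + 144378/((40 - 11)²)) = 1/((-222272 + 1/(2*(334 + 136))) + 144378/((40 - 11)²)) = 1/((-222272 + (½)/470) + 144378/(29²)) = 1/((-222272 + (½)*(1/470)) + 144378/841) = 1/((-222272 + 1/940) + 144378*(1/841)) = 1/(-208935679/940 + 144378/841) = 1/(-175579190719/790540) = -790540/175579190719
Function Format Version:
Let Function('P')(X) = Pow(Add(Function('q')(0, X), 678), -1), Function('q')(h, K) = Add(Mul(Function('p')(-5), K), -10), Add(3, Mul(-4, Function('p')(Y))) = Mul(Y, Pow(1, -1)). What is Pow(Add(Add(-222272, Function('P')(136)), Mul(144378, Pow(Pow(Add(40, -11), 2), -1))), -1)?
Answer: Rational(-790540, 175579190719) ≈ -4.5025e-6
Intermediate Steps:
Function('p')(Y) = Add(Rational(3, 4), Mul(Rational(-1, 4), Y)) (Function('p')(Y) = Add(Rational(3, 4), Mul(Rational(-1, 4), Mul(Y, Pow(1, -1)))) = Add(Rational(3, 4), Mul(Rational(-1, 4), Mul(Y, 1))) = Add(Rational(3, 4), Mul(Rational(-1, 4), Y)))
Function('q')(h, K) = Add(-10, Mul(2, K)) (Function('q')(h, K) = Add(Mul(Add(Rational(3, 4), Mul(Rational(-1, 4), -5)), K), -10) = Add(Mul(Add(Rational(3, 4), Rational(5, 4)), K), -10) = Add(Mul(2, K), -10) = Add(-10, Mul(2, K)))
Function('P')(X) = Pow(Add(668, Mul(2, X)), -1) (Function('P')(X) = Pow(Add(Add(-10, Mul(2, X)), 678), -1) = Pow(Add(668, Mul(2, X)), -1))
Pow(Add(Add(-222272, Function('P')(136)), Mul(144378, Pow(Pow(Add(40, -11), 2), -1))), -1) = Pow(Add(Add(-222272, Mul(Rational(1, 2), Pow(Add(334, 136), -1))), Mul(144378, Pow(Pow(Add(40, -11), 2), -1))), -1) = Pow(Add(Add(-222272, Mul(Rational(1, 2), Pow(470, -1))), Mul(144378, Pow(Pow(29, 2), -1))), -1) = Pow(Add(Add(-222272, Mul(Rational(1, 2), Rational(1, 470))), Mul(144378, Pow(841, -1))), -1) = Pow(Add(Add(-222272, Rational(1, 940)), Mul(144378, Rational(1, 841))), -1) = Pow(Add(Rational(-208935679, 940), Rational(144378, 841)), -1) = Pow(Rational(-175579190719, 790540), -1) = Rational(-790540, 175579190719)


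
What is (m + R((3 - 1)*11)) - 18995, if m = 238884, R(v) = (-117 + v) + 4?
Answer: 219798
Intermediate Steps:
R(v) = -113 + v
(m + R((3 - 1)*11)) - 18995 = (238884 + (-113 + (3 - 1)*11)) - 18995 = (238884 + (-113 + 2*11)) - 18995 = (238884 + (-113 + 22)) - 18995 = (238884 - 91) - 18995 = 238793 - 18995 = 219798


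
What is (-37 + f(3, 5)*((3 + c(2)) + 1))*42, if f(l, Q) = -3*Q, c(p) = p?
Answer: -5334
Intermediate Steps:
(-37 + f(3, 5)*((3 + c(2)) + 1))*42 = (-37 + (-3*5)*((3 + 2) + 1))*42 = (-37 - 15*(5 + 1))*42 = (-37 - 15*6)*42 = (-37 - 90)*42 = -127*42 = -5334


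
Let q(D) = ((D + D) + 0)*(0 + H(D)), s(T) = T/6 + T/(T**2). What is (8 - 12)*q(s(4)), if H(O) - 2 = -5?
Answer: 22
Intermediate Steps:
H(O) = -3 (H(O) = 2 - 5 = -3)
s(T) = 1/T + T/6 (s(T) = T*(1/6) + T/T**2 = T/6 + 1/T = 1/T + T/6)
q(D) = -6*D (q(D) = ((D + D) + 0)*(0 - 3) = (2*D + 0)*(-3) = (2*D)*(-3) = -6*D)
(8 - 12)*q(s(4)) = (8 - 12)*(-6*(1/4 + (1/6)*4)) = -(-24)*(1/4 + 2/3) = -(-24)*11/12 = -4*(-11/2) = 22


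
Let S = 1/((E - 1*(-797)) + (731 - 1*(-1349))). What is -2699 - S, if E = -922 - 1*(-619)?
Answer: -6947227/2574 ≈ -2699.0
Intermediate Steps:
E = -303 (E = -922 + 619 = -303)
S = 1/2574 (S = 1/((-303 - 1*(-797)) + (731 - 1*(-1349))) = 1/((-303 + 797) + (731 + 1349)) = 1/(494 + 2080) = 1/2574 ≈ 0.00038850)
-2699 - S = -2699 - 1*1/2574 = -2699 - 1/2574 = -6947227/2574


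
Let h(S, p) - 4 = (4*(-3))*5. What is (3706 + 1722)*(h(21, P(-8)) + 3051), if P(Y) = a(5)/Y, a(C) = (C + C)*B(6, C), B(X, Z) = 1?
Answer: 16256860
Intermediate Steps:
a(C) = 2*C (a(C) = (C + C)*1 = (2*C)*1 = 2*C)
P(Y) = 10/Y (P(Y) = (2*5)/Y = 10/Y)
h(S, p) = -56 (h(S, p) = 4 + (4*(-3))*5 = 4 - 12*5 = 4 - 60 = -56)
(3706 + 1722)*(h(21, P(-8)) + 3051) = (3706 + 1722)*(-56 + 3051) = 5428*2995 = 16256860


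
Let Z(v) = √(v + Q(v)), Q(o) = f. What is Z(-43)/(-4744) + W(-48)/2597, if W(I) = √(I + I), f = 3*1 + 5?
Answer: I*(-2597*√35 + 18976*√6)/12320168 ≈ 0.0025257*I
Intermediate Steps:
f = 8 (f = 3 + 5 = 8)
Q(o) = 8
W(I) = √2*√I (W(I) = √(2*I) = √2*√I)
Z(v) = √(8 + v) (Z(v) = √(v + 8) = √(8 + v))
Z(-43)/(-4744) + W(-48)/2597 = √(8 - 43)/(-4744) + (√2*√(-48))/2597 = √(-35)*(-1/4744) + (√2*(4*I*√3))*(1/2597) = (I*√35)*(-1/4744) + (4*I*√6)*(1/2597) = -I*√35/4744 + 4*I*√6/2597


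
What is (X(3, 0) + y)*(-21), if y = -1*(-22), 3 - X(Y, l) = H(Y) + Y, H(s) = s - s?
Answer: -462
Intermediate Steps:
H(s) = 0
X(Y, l) = 3 - Y (X(Y, l) = 3 - (0 + Y) = 3 - Y)
y = 22
(X(3, 0) + y)*(-21) = ((3 - 1*3) + 22)*(-21) = ((3 - 3) + 22)*(-21) = (0 + 22)*(-21) = 22*(-21) = -462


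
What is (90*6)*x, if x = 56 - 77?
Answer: -11340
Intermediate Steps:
x = -21
(90*6)*x = (90*6)*(-21) = 540*(-21) = -11340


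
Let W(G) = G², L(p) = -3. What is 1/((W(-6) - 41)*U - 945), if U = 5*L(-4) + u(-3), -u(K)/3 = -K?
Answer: -1/825 ≈ -0.0012121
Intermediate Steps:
u(K) = 3*K (u(K) = -(-3)*K = 3*K)
U = -24 (U = 5*(-3) + 3*(-3) = -15 - 9 = -24)
1/((W(-6) - 41)*U - 945) = 1/(((-6)² - 41)*(-24) - 945) = 1/((36 - 41)*(-24) - 945) = 1/(-5*(-24) - 945) = 1/(120 - 945) = 1/(-825) = -1/825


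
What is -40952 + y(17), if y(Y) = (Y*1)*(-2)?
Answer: -40986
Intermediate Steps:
y(Y) = -2*Y (y(Y) = Y*(-2) = -2*Y)
-40952 + y(17) = -40952 - 2*17 = -40952 - 34 = -40986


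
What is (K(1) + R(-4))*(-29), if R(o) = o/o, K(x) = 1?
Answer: -58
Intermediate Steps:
R(o) = 1
(K(1) + R(-4))*(-29) = (1 + 1)*(-29) = 2*(-29) = -58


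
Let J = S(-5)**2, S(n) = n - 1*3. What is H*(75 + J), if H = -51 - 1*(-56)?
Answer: 695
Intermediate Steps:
S(n) = -3 + n (S(n) = n - 3 = -3 + n)
J = 64 (J = (-3 - 5)**2 = (-8)**2 = 64)
H = 5 (H = -51 + 56 = 5)
H*(75 + J) = 5*(75 + 64) = 5*139 = 695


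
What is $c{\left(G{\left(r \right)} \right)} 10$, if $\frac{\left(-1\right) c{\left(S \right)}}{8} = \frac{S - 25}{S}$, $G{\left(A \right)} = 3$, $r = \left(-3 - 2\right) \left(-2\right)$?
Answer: $\frac{1760}{3} \approx 586.67$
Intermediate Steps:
$r = 10$ ($r = \left(-5\right) \left(-2\right) = 10$)
$c{\left(S \right)} = - \frac{8 \left(-25 + S\right)}{S}$ ($c{\left(S \right)} = - 8 \frac{S - 25}{S} = - 8 \frac{-25 + S}{S} = - \frac{8 \left(-25 + S\right)}{S}$)
$c{\left(G{\left(r \right)} \right)} 10 = \left(-8 + \frac{200}{3}\right) 10 = \frac{176}{3} \cdot 10 = \frac{1760}{3}$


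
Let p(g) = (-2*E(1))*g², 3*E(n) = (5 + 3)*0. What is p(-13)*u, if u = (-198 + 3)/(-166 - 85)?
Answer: 0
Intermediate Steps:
E(n) = 0 (E(n) = ((5 + 3)*0)/3 = (8*0)/3 = (⅓)*0 = 0)
p(g) = 0 (p(g) = (-2*0)*g² = 0*g² = 0)
u = 195/251 (u = -195/(-251) = -195*(-1/251) = 195/251 ≈ 0.77689)
p(-13)*u = 0*(195/251) = 0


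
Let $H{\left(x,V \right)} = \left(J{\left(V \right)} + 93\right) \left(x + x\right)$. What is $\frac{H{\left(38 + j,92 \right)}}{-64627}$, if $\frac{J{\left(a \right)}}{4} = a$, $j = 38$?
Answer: $- \frac{70072}{64627} \approx -1.0843$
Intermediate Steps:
$J{\left(a \right)} = 4 a$
$H{\left(x,V \right)} = 2 x \left(93 + 4 V\right)$ ($H{\left(x,V \right)} = \left(4 V + 93\right) \left(x + x\right) = \left(93 + 4 V\right) 2 x = 2 x \left(93 + 4 V\right)$)
$\frac{H{\left(38 + j,92 \right)}}{-64627} = \frac{2 \left(38 + 38\right) \left(93 + 4 \cdot 92\right)}{-64627} = 2 \cdot 76 \left(93 + 368\right) \left(- \frac{1}{64627}\right) = 2 \cdot 76 \cdot 461 \left(- \frac{1}{64627}\right) = 70072 \left(- \frac{1}{64627}\right) = - \frac{70072}{64627}$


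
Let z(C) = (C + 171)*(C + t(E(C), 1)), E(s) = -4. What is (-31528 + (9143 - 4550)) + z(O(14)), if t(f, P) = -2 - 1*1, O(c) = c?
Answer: -24900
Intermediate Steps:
t(f, P) = -3 (t(f, P) = -2 - 1 = -3)
z(C) = (-3 + C)*(171 + C) (z(C) = (C + 171)*(C - 3) = (171 + C)*(-3 + C) = (-3 + C)*(171 + C))
(-31528 + (9143 - 4550)) + z(O(14)) = (-31528 + (9143 - 4550)) + (-513 + 14**2 + 168*14) = (-31528 + 4593) + (-513 + 196 + 2352) = -26935 + 2035 = -24900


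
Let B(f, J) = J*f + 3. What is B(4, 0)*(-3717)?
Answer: -11151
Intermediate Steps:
B(f, J) = 3 + J*f
B(4, 0)*(-3717) = (3 + 0*4)*(-3717) = (3 + 0)*(-3717) = 3*(-3717) = -11151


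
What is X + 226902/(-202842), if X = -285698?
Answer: -9658630103/33807 ≈ -2.8570e+5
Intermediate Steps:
X + 226902/(-202842) = -285698 + 226902/(-202842) = -285698 + 226902*(-1/202842) = -285698 - 37817/33807 = -9658630103/33807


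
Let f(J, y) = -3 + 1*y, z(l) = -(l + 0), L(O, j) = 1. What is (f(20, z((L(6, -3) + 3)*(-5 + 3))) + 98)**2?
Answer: 10609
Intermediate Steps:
z(l) = -l
f(J, y) = -3 + y
(f(20, z((L(6, -3) + 3)*(-5 + 3))) + 98)**2 = ((-3 - (1 + 3)*(-5 + 3)) + 98)**2 = ((-3 - 4*(-2)) + 98)**2 = ((-3 - 1*(-8)) + 98)**2 = ((-3 + 8) + 98)**2 = (5 + 98)**2 = 103**2 = 10609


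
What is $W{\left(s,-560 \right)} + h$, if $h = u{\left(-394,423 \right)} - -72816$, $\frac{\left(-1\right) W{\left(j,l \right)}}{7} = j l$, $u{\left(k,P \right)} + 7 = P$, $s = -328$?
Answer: $-1212528$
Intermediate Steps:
$u{\left(k,P \right)} = -7 + P$
$W{\left(j,l \right)} = - 7 j l$
$h = 73232$ ($h = \left(-7 + 423\right) - -72816 = 416 + 72816 = 73232$)
$W{\left(s,-560 \right)} + h = \left(-7\right) \left(-328\right) \left(-560\right) + 73232 = -1285760 + 73232 = -1212528$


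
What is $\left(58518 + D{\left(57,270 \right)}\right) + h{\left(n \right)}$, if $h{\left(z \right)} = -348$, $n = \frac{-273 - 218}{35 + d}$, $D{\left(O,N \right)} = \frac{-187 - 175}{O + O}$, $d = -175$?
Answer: $\frac{3315509}{57} \approx 58167.0$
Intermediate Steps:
$D{\left(O,N \right)} = - \frac{181}{O}$ ($D{\left(O,N \right)} = - \frac{362}{2 O} = - 362 \frac{1}{2 O} = - \frac{181}{O}$)
$n = \frac{491}{140}$ ($n = \frac{-273 - 218}{35 - 175} = - \frac{491}{-140} = \left(-491\right) \left(- \frac{1}{140}\right) = \frac{491}{140} \approx 3.5071$)
$\left(58518 + D{\left(57,270 \right)}\right) + h{\left(n \right)} = \left(58518 - \frac{181}{57}\right) - 348 = \frac{3335345}{57} - 348 = \frac{3315509}{57}$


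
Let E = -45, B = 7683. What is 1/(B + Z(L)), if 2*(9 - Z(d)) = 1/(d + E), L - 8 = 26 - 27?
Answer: 76/584593 ≈ 0.00013000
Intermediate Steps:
L = 7 (L = 8 + (26 - 27) = 8 - 1 = 7)
Z(d) = 9 - 1/(2*(-45 + d)) (Z(d) = 9 - 1/(2*(d - 45)) = 9 - 1/(2*(-45 + d)))
1/(B + Z(L)) = 1/(7683 + (-811 + 18*7)/(2*(-45 + 7))) = 1/(7683 + (1/2)*(-811 + 126)/(-38)) = 1/(7683 + (1/2)*(-1/38)*(-685)) = 1/(7683 + 685/76) = 1/(584593/76) = 76/584593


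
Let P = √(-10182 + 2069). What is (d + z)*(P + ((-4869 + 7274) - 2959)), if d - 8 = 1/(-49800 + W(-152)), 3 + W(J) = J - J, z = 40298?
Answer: -1112077283218/49803 + 2007359717*I*√8113/49803 ≈ -2.233e+7 + 3.6304e+6*I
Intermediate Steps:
P = I*√8113 (P = √(-8113) = I*√8113 ≈ 90.072*I)
W(J) = -3 (W(J) = -3 + (J - J) = -3 + 0 = -3)
d = 398423/49803 (d = 8 + 1/(-49800 - 3) = 8 + 1/(-49803) = 8 - 1/49803 = 398423/49803 ≈ 8.0000)
(d + z)*(P + ((-4869 + 7274) - 2959)) = (398423/49803 + 40298)*(I*√8113 + ((-4869 + 7274) - 2959)) = 2007359717*(I*√8113 + (2405 - 2959))/49803 = 2007359717*(I*√8113 - 554)/49803 = 2007359717*(-554 + I*√8113)/49803 = -1112077283218/49803 + 2007359717*I*√8113/49803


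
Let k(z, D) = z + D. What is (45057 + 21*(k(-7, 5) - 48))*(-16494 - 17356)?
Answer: -1489636950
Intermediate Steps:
k(z, D) = D + z
(45057 + 21*(k(-7, 5) - 48))*(-16494 - 17356) = (45057 + 21*((5 - 7) - 48))*(-16494 - 17356) = (45057 + 21*(-2 - 48))*(-33850) = (45057 + 21*(-50))*(-33850) = (45057 - 1050)*(-33850) = 44007*(-33850) = -1489636950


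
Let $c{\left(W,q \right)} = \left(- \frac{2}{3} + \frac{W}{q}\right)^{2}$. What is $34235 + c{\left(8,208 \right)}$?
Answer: $\frac{208288141}{6084} \approx 34235.0$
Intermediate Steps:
$c{\left(W,q \right)} = \left(- \frac{2}{3} + \frac{W}{q}\right)^{2}$ ($c{\left(W,q \right)} = \left(\left(-2\right) \frac{1}{3} + \frac{W}{q}\right)^{2} = \left(- \frac{2}{3} + \frac{W}{q}\right)^{2}$)
$34235 + c{\left(8,208 \right)} = 34235 + \frac{\left(\left(-2\right) 208 + 3 \cdot 8\right)^{2}}{9 \cdot 43264} = 34235 + \frac{1}{9} \cdot \frac{1}{43264} \left(-416 + 24\right)^{2} = 34235 + \frac{1}{9} \cdot \frac{1}{43264} \left(-392\right)^{2} = 34235 + \frac{1}{9} \cdot \frac{1}{43264} \cdot 153664 = 34235 + \frac{2401}{6084} = \frac{208288141}{6084}$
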